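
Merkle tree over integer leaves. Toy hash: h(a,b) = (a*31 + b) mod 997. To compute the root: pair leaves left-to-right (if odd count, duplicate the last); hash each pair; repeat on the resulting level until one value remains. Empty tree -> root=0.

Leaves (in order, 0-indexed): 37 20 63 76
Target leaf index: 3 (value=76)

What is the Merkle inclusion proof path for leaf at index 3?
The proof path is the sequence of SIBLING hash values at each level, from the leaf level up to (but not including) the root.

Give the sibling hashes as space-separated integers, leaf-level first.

Answer: 63 170

Derivation:
L0 (leaves): [37, 20, 63, 76], target index=3
L1: h(37,20)=(37*31+20)%997=170 [pair 0] h(63,76)=(63*31+76)%997=35 [pair 1] -> [170, 35]
  Sibling for proof at L0: 63
L2: h(170,35)=(170*31+35)%997=320 [pair 0] -> [320]
  Sibling for proof at L1: 170
Root: 320
Proof path (sibling hashes from leaf to root): [63, 170]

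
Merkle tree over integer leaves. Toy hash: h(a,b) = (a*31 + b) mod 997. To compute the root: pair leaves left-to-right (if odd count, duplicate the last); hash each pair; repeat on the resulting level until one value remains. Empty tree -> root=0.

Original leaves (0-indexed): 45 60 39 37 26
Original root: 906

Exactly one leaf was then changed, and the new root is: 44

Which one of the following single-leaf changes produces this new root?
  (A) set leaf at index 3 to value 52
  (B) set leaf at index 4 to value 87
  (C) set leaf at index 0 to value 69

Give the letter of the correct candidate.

Original leaves: [45, 60, 39, 37, 26]
Target new root: 44
Try each candidate change and compute the resulting root:
Candidate A: set leaf[3] = 52 -> leaves = [45, 60, 39, 52, 26]
  L0: [45, 60, 39, 52, 26]
  L1: h(45,60)=(45*31+60)%997=458 h(39,52)=(39*31+52)%997=264 h(26,26)=(26*31+26)%997=832 -> [458, 264, 832]
  L2: h(458,264)=(458*31+264)%997=504 h(832,832)=(832*31+832)%997=702 -> [504, 702]
  L3: h(504,702)=(504*31+702)%997=374 -> [374]
  root = 374 != target 44
Candidate B: set leaf[4] = 87 -> leaves = [45, 60, 39, 37, 87]
  L0: [45, 60, 39, 37, 87]
  L1: h(45,60)=(45*31+60)%997=458 h(39,37)=(39*31+37)%997=249 h(87,87)=(87*31+87)%997=790 -> [458, 249, 790]
  L2: h(458,249)=(458*31+249)%997=489 h(790,790)=(790*31+790)%997=355 -> [489, 355]
  L3: h(489,355)=(489*31+355)%997=559 -> [559]
  root = 559 != target 44
Candidate C: set leaf[0] = 69 -> leaves = [69, 60, 39, 37, 26]
  L0: [69, 60, 39, 37, 26]
  L1: h(69,60)=(69*31+60)%997=205 h(39,37)=(39*31+37)%997=249 h(26,26)=(26*31+26)%997=832 -> [205, 249, 832]
  L2: h(205,249)=(205*31+249)%997=622 h(832,832)=(832*31+832)%997=702 -> [622, 702]
  L3: h(622,702)=(622*31+702)%997=44 -> [44]
  root = 44 == target 44  ** MATCH **
Candidate C produces the target root.

Answer: C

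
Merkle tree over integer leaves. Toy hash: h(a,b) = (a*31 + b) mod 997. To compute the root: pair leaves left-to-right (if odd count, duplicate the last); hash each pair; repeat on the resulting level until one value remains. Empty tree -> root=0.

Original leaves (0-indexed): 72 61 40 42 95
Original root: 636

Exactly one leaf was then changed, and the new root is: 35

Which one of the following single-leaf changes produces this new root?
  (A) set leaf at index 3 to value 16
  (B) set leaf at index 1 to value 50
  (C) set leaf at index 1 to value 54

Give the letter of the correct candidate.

Original leaves: [72, 61, 40, 42, 95]
Target new root: 35
Try each candidate change and compute the resulting root:
Candidate A: set leaf[3] = 16 -> leaves = [72, 61, 40, 16, 95]
  L0: [72, 61, 40, 16, 95]
  L1: h(72,61)=(72*31+61)%997=299 h(40,16)=(40*31+16)%997=259 h(95,95)=(95*31+95)%997=49 -> [299, 259, 49]
  L2: h(299,259)=(299*31+259)%997=555 h(49,49)=(49*31+49)%997=571 -> [555, 571]
  L3: h(555,571)=(555*31+571)%997=827 -> [827]
  root = 827 != target 35
Candidate B: set leaf[1] = 50 -> leaves = [72, 50, 40, 42, 95]
  L0: [72, 50, 40, 42, 95]
  L1: h(72,50)=(72*31+50)%997=288 h(40,42)=(40*31+42)%997=285 h(95,95)=(95*31+95)%997=49 -> [288, 285, 49]
  L2: h(288,285)=(288*31+285)%997=240 h(49,49)=(49*31+49)%997=571 -> [240, 571]
  L3: h(240,571)=(240*31+571)%997=35 -> [35]
  root = 35 == target 35  ** MATCH **
Candidate C: set leaf[1] = 54 -> leaves = [72, 54, 40, 42, 95]
  L0: [72, 54, 40, 42, 95]
  L1: h(72,54)=(72*31+54)%997=292 h(40,42)=(40*31+42)%997=285 h(95,95)=(95*31+95)%997=49 -> [292, 285, 49]
  L2: h(292,285)=(292*31+285)%997=364 h(49,49)=(49*31+49)%997=571 -> [364, 571]
  L3: h(364,571)=(364*31+571)%997=888 -> [888]
  root = 888 != target 35
Candidate B produces the target root.

Answer: B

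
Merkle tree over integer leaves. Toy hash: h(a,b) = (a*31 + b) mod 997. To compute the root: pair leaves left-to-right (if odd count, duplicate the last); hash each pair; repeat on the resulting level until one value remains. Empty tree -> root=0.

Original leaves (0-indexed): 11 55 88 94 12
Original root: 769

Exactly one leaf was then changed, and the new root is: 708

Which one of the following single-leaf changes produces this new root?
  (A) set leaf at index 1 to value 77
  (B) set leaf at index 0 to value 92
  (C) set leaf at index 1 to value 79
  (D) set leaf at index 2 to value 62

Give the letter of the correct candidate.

Answer: D

Derivation:
Original leaves: [11, 55, 88, 94, 12]
Target new root: 708
Try each candidate change and compute the resulting root:
Candidate A: set leaf[1] = 77 -> leaves = [11, 77, 88, 94, 12]
  L0: [11, 77, 88, 94, 12]
  L1: h(11,77)=(11*31+77)%997=418 h(88,94)=(88*31+94)%997=828 h(12,12)=(12*31+12)%997=384 -> [418, 828, 384]
  L2: h(418,828)=(418*31+828)%997=825 h(384,384)=(384*31+384)%997=324 -> [825, 324]
  L3: h(825,324)=(825*31+324)%997=974 -> [974]
  root = 974 != target 708
Candidate B: set leaf[0] = 92 -> leaves = [92, 55, 88, 94, 12]
  L0: [92, 55, 88, 94, 12]
  L1: h(92,55)=(92*31+55)%997=913 h(88,94)=(88*31+94)%997=828 h(12,12)=(12*31+12)%997=384 -> [913, 828, 384]
  L2: h(913,828)=(913*31+828)%997=218 h(384,384)=(384*31+384)%997=324 -> [218, 324]
  L3: h(218,324)=(218*31+324)%997=103 -> [103]
  root = 103 != target 708
Candidate C: set leaf[1] = 79 -> leaves = [11, 79, 88, 94, 12]
  L0: [11, 79, 88, 94, 12]
  L1: h(11,79)=(11*31+79)%997=420 h(88,94)=(88*31+94)%997=828 h(12,12)=(12*31+12)%997=384 -> [420, 828, 384]
  L2: h(420,828)=(420*31+828)%997=887 h(384,384)=(384*31+384)%997=324 -> [887, 324]
  L3: h(887,324)=(887*31+324)%997=902 -> [902]
  root = 902 != target 708
Candidate D: set leaf[2] = 62 -> leaves = [11, 55, 62, 94, 12]
  L0: [11, 55, 62, 94, 12]
  L1: h(11,55)=(11*31+55)%997=396 h(62,94)=(62*31+94)%997=22 h(12,12)=(12*31+12)%997=384 -> [396, 22, 384]
  L2: h(396,22)=(396*31+22)%997=334 h(384,384)=(384*31+384)%997=324 -> [334, 324]
  L3: h(334,324)=(334*31+324)%997=708 -> [708]
  root = 708 == target 708  ** MATCH **
Candidate D produces the target root.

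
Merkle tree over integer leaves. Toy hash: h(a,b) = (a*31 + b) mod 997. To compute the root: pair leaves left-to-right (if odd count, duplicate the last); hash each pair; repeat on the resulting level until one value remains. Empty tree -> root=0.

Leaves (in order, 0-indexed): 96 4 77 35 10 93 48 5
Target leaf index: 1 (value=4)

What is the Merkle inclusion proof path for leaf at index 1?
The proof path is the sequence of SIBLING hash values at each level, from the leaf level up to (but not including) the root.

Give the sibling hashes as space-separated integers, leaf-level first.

Answer: 96 428 28

Derivation:
L0 (leaves): [96, 4, 77, 35, 10, 93, 48, 5], target index=1
L1: h(96,4)=(96*31+4)%997=986 [pair 0] h(77,35)=(77*31+35)%997=428 [pair 1] h(10,93)=(10*31+93)%997=403 [pair 2] h(48,5)=(48*31+5)%997=496 [pair 3] -> [986, 428, 403, 496]
  Sibling for proof at L0: 96
L2: h(986,428)=(986*31+428)%997=87 [pair 0] h(403,496)=(403*31+496)%997=28 [pair 1] -> [87, 28]
  Sibling for proof at L1: 428
L3: h(87,28)=(87*31+28)%997=731 [pair 0] -> [731]
  Sibling for proof at L2: 28
Root: 731
Proof path (sibling hashes from leaf to root): [96, 428, 28]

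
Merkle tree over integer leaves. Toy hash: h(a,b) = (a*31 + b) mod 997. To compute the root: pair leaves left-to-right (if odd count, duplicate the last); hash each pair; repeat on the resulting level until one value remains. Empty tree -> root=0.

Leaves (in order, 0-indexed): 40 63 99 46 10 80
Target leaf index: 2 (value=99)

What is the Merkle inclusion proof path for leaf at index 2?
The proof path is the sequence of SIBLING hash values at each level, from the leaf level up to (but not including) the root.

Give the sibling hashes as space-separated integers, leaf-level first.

L0 (leaves): [40, 63, 99, 46, 10, 80], target index=2
L1: h(40,63)=(40*31+63)%997=306 [pair 0] h(99,46)=(99*31+46)%997=124 [pair 1] h(10,80)=(10*31+80)%997=390 [pair 2] -> [306, 124, 390]
  Sibling for proof at L0: 46
L2: h(306,124)=(306*31+124)%997=637 [pair 0] h(390,390)=(390*31+390)%997=516 [pair 1] -> [637, 516]
  Sibling for proof at L1: 306
L3: h(637,516)=(637*31+516)%997=323 [pair 0] -> [323]
  Sibling for proof at L2: 516
Root: 323
Proof path (sibling hashes from leaf to root): [46, 306, 516]

Answer: 46 306 516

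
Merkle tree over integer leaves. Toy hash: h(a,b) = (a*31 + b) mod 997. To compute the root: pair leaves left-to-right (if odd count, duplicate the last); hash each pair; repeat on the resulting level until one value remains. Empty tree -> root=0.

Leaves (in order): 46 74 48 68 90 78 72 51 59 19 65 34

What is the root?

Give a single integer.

Answer: 701

Derivation:
L0: [46, 74, 48, 68, 90, 78, 72, 51, 59, 19, 65, 34]
L1: h(46,74)=(46*31+74)%997=503 h(48,68)=(48*31+68)%997=559 h(90,78)=(90*31+78)%997=874 h(72,51)=(72*31+51)%997=289 h(59,19)=(59*31+19)%997=851 h(65,34)=(65*31+34)%997=55 -> [503, 559, 874, 289, 851, 55]
L2: h(503,559)=(503*31+559)%997=200 h(874,289)=(874*31+289)%997=464 h(851,55)=(851*31+55)%997=514 -> [200, 464, 514]
L3: h(200,464)=(200*31+464)%997=682 h(514,514)=(514*31+514)%997=496 -> [682, 496]
L4: h(682,496)=(682*31+496)%997=701 -> [701]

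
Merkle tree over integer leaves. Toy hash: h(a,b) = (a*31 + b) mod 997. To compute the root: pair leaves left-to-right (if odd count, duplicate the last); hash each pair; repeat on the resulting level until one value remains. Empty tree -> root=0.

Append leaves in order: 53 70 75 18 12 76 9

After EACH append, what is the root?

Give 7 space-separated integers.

After append 53 (leaves=[53]):
  L0: [53]
  root=53
After append 70 (leaves=[53, 70]):
  L0: [53, 70]
  L1: h(53,70)=(53*31+70)%997=716 -> [716]
  root=716
After append 75 (leaves=[53, 70, 75]):
  L0: [53, 70, 75]
  L1: h(53,70)=(53*31+70)%997=716 h(75,75)=(75*31+75)%997=406 -> [716, 406]
  L2: h(716,406)=(716*31+406)%997=668 -> [668]
  root=668
After append 18 (leaves=[53, 70, 75, 18]):
  L0: [53, 70, 75, 18]
  L1: h(53,70)=(53*31+70)%997=716 h(75,18)=(75*31+18)%997=349 -> [716, 349]
  L2: h(716,349)=(716*31+349)%997=611 -> [611]
  root=611
After append 12 (leaves=[53, 70, 75, 18, 12]):
  L0: [53, 70, 75, 18, 12]
  L1: h(53,70)=(53*31+70)%997=716 h(75,18)=(75*31+18)%997=349 h(12,12)=(12*31+12)%997=384 -> [716, 349, 384]
  L2: h(716,349)=(716*31+349)%997=611 h(384,384)=(384*31+384)%997=324 -> [611, 324]
  L3: h(611,324)=(611*31+324)%997=322 -> [322]
  root=322
After append 76 (leaves=[53, 70, 75, 18, 12, 76]):
  L0: [53, 70, 75, 18, 12, 76]
  L1: h(53,70)=(53*31+70)%997=716 h(75,18)=(75*31+18)%997=349 h(12,76)=(12*31+76)%997=448 -> [716, 349, 448]
  L2: h(716,349)=(716*31+349)%997=611 h(448,448)=(448*31+448)%997=378 -> [611, 378]
  L3: h(611,378)=(611*31+378)%997=376 -> [376]
  root=376
After append 9 (leaves=[53, 70, 75, 18, 12, 76, 9]):
  L0: [53, 70, 75, 18, 12, 76, 9]
  L1: h(53,70)=(53*31+70)%997=716 h(75,18)=(75*31+18)%997=349 h(12,76)=(12*31+76)%997=448 h(9,9)=(9*31+9)%997=288 -> [716, 349, 448, 288]
  L2: h(716,349)=(716*31+349)%997=611 h(448,288)=(448*31+288)%997=218 -> [611, 218]
  L3: h(611,218)=(611*31+218)%997=216 -> [216]
  root=216

Answer: 53 716 668 611 322 376 216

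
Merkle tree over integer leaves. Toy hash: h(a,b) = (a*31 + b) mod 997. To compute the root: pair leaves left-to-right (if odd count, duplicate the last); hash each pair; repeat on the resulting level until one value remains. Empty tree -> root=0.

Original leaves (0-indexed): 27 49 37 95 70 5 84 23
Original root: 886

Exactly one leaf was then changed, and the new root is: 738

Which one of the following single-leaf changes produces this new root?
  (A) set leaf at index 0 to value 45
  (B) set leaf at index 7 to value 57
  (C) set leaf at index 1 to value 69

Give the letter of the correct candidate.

Answer: A

Derivation:
Original leaves: [27, 49, 37, 95, 70, 5, 84, 23]
Target new root: 738
Try each candidate change and compute the resulting root:
Candidate A: set leaf[0] = 45 -> leaves = [45, 49, 37, 95, 70, 5, 84, 23]
  L0: [45, 49, 37, 95, 70, 5, 84, 23]
  L1: h(45,49)=(45*31+49)%997=447 h(37,95)=(37*31+95)%997=245 h(70,5)=(70*31+5)%997=181 h(84,23)=(84*31+23)%997=633 -> [447, 245, 181, 633]
  L2: h(447,245)=(447*31+245)%997=144 h(181,633)=(181*31+633)%997=262 -> [144, 262]
  L3: h(144,262)=(144*31+262)%997=738 -> [738]
  root = 738 == target 738  ** MATCH **
Candidate B: set leaf[7] = 57 -> leaves = [27, 49, 37, 95, 70, 5, 84, 57]
  L0: [27, 49, 37, 95, 70, 5, 84, 57]
  L1: h(27,49)=(27*31+49)%997=886 h(37,95)=(37*31+95)%997=245 h(70,5)=(70*31+5)%997=181 h(84,57)=(84*31+57)%997=667 -> [886, 245, 181, 667]
  L2: h(886,245)=(886*31+245)%997=792 h(181,667)=(181*31+667)%997=296 -> [792, 296]
  L3: h(792,296)=(792*31+296)%997=920 -> [920]
  root = 920 != target 738
Candidate C: set leaf[1] = 69 -> leaves = [27, 69, 37, 95, 70, 5, 84, 23]
  L0: [27, 69, 37, 95, 70, 5, 84, 23]
  L1: h(27,69)=(27*31+69)%997=906 h(37,95)=(37*31+95)%997=245 h(70,5)=(70*31+5)%997=181 h(84,23)=(84*31+23)%997=633 -> [906, 245, 181, 633]
  L2: h(906,245)=(906*31+245)%997=415 h(181,633)=(181*31+633)%997=262 -> [415, 262]
  L3: h(415,262)=(415*31+262)%997=166 -> [166]
  root = 166 != target 738
Candidate A produces the target root.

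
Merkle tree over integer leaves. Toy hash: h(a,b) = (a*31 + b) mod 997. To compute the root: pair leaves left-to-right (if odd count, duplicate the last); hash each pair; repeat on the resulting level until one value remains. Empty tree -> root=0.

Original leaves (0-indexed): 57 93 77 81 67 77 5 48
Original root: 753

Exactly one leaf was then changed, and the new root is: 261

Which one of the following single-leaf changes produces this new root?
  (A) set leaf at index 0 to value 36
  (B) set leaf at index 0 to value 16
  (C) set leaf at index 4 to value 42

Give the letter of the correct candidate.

Original leaves: [57, 93, 77, 81, 67, 77, 5, 48]
Target new root: 261
Try each candidate change and compute the resulting root:
Candidate A: set leaf[0] = 36 -> leaves = [36, 93, 77, 81, 67, 77, 5, 48]
  L0: [36, 93, 77, 81, 67, 77, 5, 48]
  L1: h(36,93)=(36*31+93)%997=212 h(77,81)=(77*31+81)%997=474 h(67,77)=(67*31+77)%997=160 h(5,48)=(5*31+48)%997=203 -> [212, 474, 160, 203]
  L2: h(212,474)=(212*31+474)%997=67 h(160,203)=(160*31+203)%997=178 -> [67, 178]
  L3: h(67,178)=(67*31+178)%997=261 -> [261]
  root = 261 == target 261  ** MATCH **
Candidate B: set leaf[0] = 16 -> leaves = [16, 93, 77, 81, 67, 77, 5, 48]
  L0: [16, 93, 77, 81, 67, 77, 5, 48]
  L1: h(16,93)=(16*31+93)%997=589 h(77,81)=(77*31+81)%997=474 h(67,77)=(67*31+77)%997=160 h(5,48)=(5*31+48)%997=203 -> [589, 474, 160, 203]
  L2: h(589,474)=(589*31+474)%997=787 h(160,203)=(160*31+203)%997=178 -> [787, 178]
  L3: h(787,178)=(787*31+178)%997=647 -> [647]
  root = 647 != target 261
Candidate C: set leaf[4] = 42 -> leaves = [57, 93, 77, 81, 42, 77, 5, 48]
  L0: [57, 93, 77, 81, 42, 77, 5, 48]
  L1: h(57,93)=(57*31+93)%997=863 h(77,81)=(77*31+81)%997=474 h(42,77)=(42*31+77)%997=382 h(5,48)=(5*31+48)%997=203 -> [863, 474, 382, 203]
  L2: h(863,474)=(863*31+474)%997=308 h(382,203)=(382*31+203)%997=81 -> [308, 81]
  L3: h(308,81)=(308*31+81)%997=656 -> [656]
  root = 656 != target 261
Candidate A produces the target root.

Answer: A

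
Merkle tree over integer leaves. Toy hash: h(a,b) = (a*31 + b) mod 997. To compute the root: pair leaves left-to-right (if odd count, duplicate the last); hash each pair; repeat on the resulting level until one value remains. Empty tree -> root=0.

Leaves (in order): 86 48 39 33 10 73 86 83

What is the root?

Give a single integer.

Answer: 285

Derivation:
L0: [86, 48, 39, 33, 10, 73, 86, 83]
L1: h(86,48)=(86*31+48)%997=720 h(39,33)=(39*31+33)%997=245 h(10,73)=(10*31+73)%997=383 h(86,83)=(86*31+83)%997=755 -> [720, 245, 383, 755]
L2: h(720,245)=(720*31+245)%997=631 h(383,755)=(383*31+755)%997=664 -> [631, 664]
L3: h(631,664)=(631*31+664)%997=285 -> [285]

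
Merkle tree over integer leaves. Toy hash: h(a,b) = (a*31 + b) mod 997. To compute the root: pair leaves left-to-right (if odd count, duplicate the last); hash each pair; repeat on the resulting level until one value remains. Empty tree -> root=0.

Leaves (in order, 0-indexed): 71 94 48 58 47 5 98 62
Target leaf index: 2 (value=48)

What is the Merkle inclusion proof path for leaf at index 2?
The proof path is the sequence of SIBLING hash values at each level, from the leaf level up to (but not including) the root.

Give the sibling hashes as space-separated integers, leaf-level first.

Answer: 58 301 566

Derivation:
L0 (leaves): [71, 94, 48, 58, 47, 5, 98, 62], target index=2
L1: h(71,94)=(71*31+94)%997=301 [pair 0] h(48,58)=(48*31+58)%997=549 [pair 1] h(47,5)=(47*31+5)%997=465 [pair 2] h(98,62)=(98*31+62)%997=109 [pair 3] -> [301, 549, 465, 109]
  Sibling for proof at L0: 58
L2: h(301,549)=(301*31+549)%997=907 [pair 0] h(465,109)=(465*31+109)%997=566 [pair 1] -> [907, 566]
  Sibling for proof at L1: 301
L3: h(907,566)=(907*31+566)%997=767 [pair 0] -> [767]
  Sibling for proof at L2: 566
Root: 767
Proof path (sibling hashes from leaf to root): [58, 301, 566]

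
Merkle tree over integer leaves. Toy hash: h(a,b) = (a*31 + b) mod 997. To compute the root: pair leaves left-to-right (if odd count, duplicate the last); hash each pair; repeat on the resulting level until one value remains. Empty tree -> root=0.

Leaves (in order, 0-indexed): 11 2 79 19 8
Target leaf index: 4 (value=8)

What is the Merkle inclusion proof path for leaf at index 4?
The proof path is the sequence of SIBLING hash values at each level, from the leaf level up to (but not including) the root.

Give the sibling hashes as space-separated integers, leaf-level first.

L0 (leaves): [11, 2, 79, 19, 8], target index=4
L1: h(11,2)=(11*31+2)%997=343 [pair 0] h(79,19)=(79*31+19)%997=474 [pair 1] h(8,8)=(8*31+8)%997=256 [pair 2] -> [343, 474, 256]
  Sibling for proof at L0: 8
L2: h(343,474)=(343*31+474)%997=140 [pair 0] h(256,256)=(256*31+256)%997=216 [pair 1] -> [140, 216]
  Sibling for proof at L1: 256
L3: h(140,216)=(140*31+216)%997=568 [pair 0] -> [568]
  Sibling for proof at L2: 140
Root: 568
Proof path (sibling hashes from leaf to root): [8, 256, 140]

Answer: 8 256 140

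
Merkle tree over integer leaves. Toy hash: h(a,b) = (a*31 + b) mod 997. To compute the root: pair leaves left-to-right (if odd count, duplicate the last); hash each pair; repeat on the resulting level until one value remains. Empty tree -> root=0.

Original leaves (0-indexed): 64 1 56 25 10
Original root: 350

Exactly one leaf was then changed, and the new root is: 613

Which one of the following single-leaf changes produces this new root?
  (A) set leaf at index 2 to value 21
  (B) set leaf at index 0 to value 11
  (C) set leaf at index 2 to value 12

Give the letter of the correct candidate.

Answer: A

Derivation:
Original leaves: [64, 1, 56, 25, 10]
Target new root: 613
Try each candidate change and compute the resulting root:
Candidate A: set leaf[2] = 21 -> leaves = [64, 1, 21, 25, 10]
  L0: [64, 1, 21, 25, 10]
  L1: h(64,1)=(64*31+1)%997=988 h(21,25)=(21*31+25)%997=676 h(10,10)=(10*31+10)%997=320 -> [988, 676, 320]
  L2: h(988,676)=(988*31+676)%997=397 h(320,320)=(320*31+320)%997=270 -> [397, 270]
  L3: h(397,270)=(397*31+270)%997=613 -> [613]
  root = 613 == target 613  ** MATCH **
Candidate B: set leaf[0] = 11 -> leaves = [11, 1, 56, 25, 10]
  L0: [11, 1, 56, 25, 10]
  L1: h(11,1)=(11*31+1)%997=342 h(56,25)=(56*31+25)%997=764 h(10,10)=(10*31+10)%997=320 -> [342, 764, 320]
  L2: h(342,764)=(342*31+764)%997=399 h(320,320)=(320*31+320)%997=270 -> [399, 270]
  L3: h(399,270)=(399*31+270)%997=675 -> [675]
  root = 675 != target 613
Candidate C: set leaf[2] = 12 -> leaves = [64, 1, 12, 25, 10]
  L0: [64, 1, 12, 25, 10]
  L1: h(64,1)=(64*31+1)%997=988 h(12,25)=(12*31+25)%997=397 h(10,10)=(10*31+10)%997=320 -> [988, 397, 320]
  L2: h(988,397)=(988*31+397)%997=118 h(320,320)=(320*31+320)%997=270 -> [118, 270]
  L3: h(118,270)=(118*31+270)%997=937 -> [937]
  root = 937 != target 613
Candidate A produces the target root.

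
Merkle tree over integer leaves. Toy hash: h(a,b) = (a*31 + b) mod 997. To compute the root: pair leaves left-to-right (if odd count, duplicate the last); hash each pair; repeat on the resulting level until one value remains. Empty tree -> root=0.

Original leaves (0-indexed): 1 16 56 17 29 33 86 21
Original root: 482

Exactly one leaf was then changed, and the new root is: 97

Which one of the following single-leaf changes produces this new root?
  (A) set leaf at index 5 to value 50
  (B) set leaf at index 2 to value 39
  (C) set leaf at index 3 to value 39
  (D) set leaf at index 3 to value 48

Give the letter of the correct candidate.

Answer: B

Derivation:
Original leaves: [1, 16, 56, 17, 29, 33, 86, 21]
Target new root: 97
Try each candidate change and compute the resulting root:
Candidate A: set leaf[5] = 50 -> leaves = [1, 16, 56, 17, 29, 50, 86, 21]
  L0: [1, 16, 56, 17, 29, 50, 86, 21]
  L1: h(1,16)=(1*31+16)%997=47 h(56,17)=(56*31+17)%997=756 h(29,50)=(29*31+50)%997=949 h(86,21)=(86*31+21)%997=693 -> [47, 756, 949, 693]
  L2: h(47,756)=(47*31+756)%997=219 h(949,693)=(949*31+693)%997=202 -> [219, 202]
  L3: h(219,202)=(219*31+202)%997=12 -> [12]
  root = 12 != target 97
Candidate B: set leaf[2] = 39 -> leaves = [1, 16, 39, 17, 29, 33, 86, 21]
  L0: [1, 16, 39, 17, 29, 33, 86, 21]
  L1: h(1,16)=(1*31+16)%997=47 h(39,17)=(39*31+17)%997=229 h(29,33)=(29*31+33)%997=932 h(86,21)=(86*31+21)%997=693 -> [47, 229, 932, 693]
  L2: h(47,229)=(47*31+229)%997=689 h(932,693)=(932*31+693)%997=672 -> [689, 672]
  L3: h(689,672)=(689*31+672)%997=97 -> [97]
  root = 97 == target 97  ** MATCH **
Candidate C: set leaf[3] = 39 -> leaves = [1, 16, 56, 39, 29, 33, 86, 21]
  L0: [1, 16, 56, 39, 29, 33, 86, 21]
  L1: h(1,16)=(1*31+16)%997=47 h(56,39)=(56*31+39)%997=778 h(29,33)=(29*31+33)%997=932 h(86,21)=(86*31+21)%997=693 -> [47, 778, 932, 693]
  L2: h(47,778)=(47*31+778)%997=241 h(932,693)=(932*31+693)%997=672 -> [241, 672]
  L3: h(241,672)=(241*31+672)%997=167 -> [167]
  root = 167 != target 97
Candidate D: set leaf[3] = 48 -> leaves = [1, 16, 56, 48, 29, 33, 86, 21]
  L0: [1, 16, 56, 48, 29, 33, 86, 21]
  L1: h(1,16)=(1*31+16)%997=47 h(56,48)=(56*31+48)%997=787 h(29,33)=(29*31+33)%997=932 h(86,21)=(86*31+21)%997=693 -> [47, 787, 932, 693]
  L2: h(47,787)=(47*31+787)%997=250 h(932,693)=(932*31+693)%997=672 -> [250, 672]
  L3: h(250,672)=(250*31+672)%997=446 -> [446]
  root = 446 != target 97
Candidate B produces the target root.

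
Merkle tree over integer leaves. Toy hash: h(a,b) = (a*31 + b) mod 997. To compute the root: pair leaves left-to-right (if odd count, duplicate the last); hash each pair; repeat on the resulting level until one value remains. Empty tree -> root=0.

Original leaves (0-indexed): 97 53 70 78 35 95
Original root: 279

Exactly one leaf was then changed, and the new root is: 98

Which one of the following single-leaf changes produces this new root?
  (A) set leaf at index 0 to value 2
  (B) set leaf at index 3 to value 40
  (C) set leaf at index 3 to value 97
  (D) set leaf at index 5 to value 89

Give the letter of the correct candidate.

Answer: B

Derivation:
Original leaves: [97, 53, 70, 78, 35, 95]
Target new root: 98
Try each candidate change and compute the resulting root:
Candidate A: set leaf[0] = 2 -> leaves = [2, 53, 70, 78, 35, 95]
  L0: [2, 53, 70, 78, 35, 95]
  L1: h(2,53)=(2*31+53)%997=115 h(70,78)=(70*31+78)%997=254 h(35,95)=(35*31+95)%997=183 -> [115, 254, 183]
  L2: h(115,254)=(115*31+254)%997=828 h(183,183)=(183*31+183)%997=871 -> [828, 871]
  L3: h(828,871)=(828*31+871)%997=617 -> [617]
  root = 617 != target 98
Candidate B: set leaf[3] = 40 -> leaves = [97, 53, 70, 40, 35, 95]
  L0: [97, 53, 70, 40, 35, 95]
  L1: h(97,53)=(97*31+53)%997=69 h(70,40)=(70*31+40)%997=216 h(35,95)=(35*31+95)%997=183 -> [69, 216, 183]
  L2: h(69,216)=(69*31+216)%997=361 h(183,183)=(183*31+183)%997=871 -> [361, 871]
  L3: h(361,871)=(361*31+871)%997=98 -> [98]
  root = 98 == target 98  ** MATCH **
Candidate C: set leaf[3] = 97 -> leaves = [97, 53, 70, 97, 35, 95]
  L0: [97, 53, 70, 97, 35, 95]
  L1: h(97,53)=(97*31+53)%997=69 h(70,97)=(70*31+97)%997=273 h(35,95)=(35*31+95)%997=183 -> [69, 273, 183]
  L2: h(69,273)=(69*31+273)%997=418 h(183,183)=(183*31+183)%997=871 -> [418, 871]
  L3: h(418,871)=(418*31+871)%997=868 -> [868]
  root = 868 != target 98
Candidate D: set leaf[5] = 89 -> leaves = [97, 53, 70, 78, 35, 89]
  L0: [97, 53, 70, 78, 35, 89]
  L1: h(97,53)=(97*31+53)%997=69 h(70,78)=(70*31+78)%997=254 h(35,89)=(35*31+89)%997=177 -> [69, 254, 177]
  L2: h(69,254)=(69*31+254)%997=399 h(177,177)=(177*31+177)%997=679 -> [399, 679]
  L3: h(399,679)=(399*31+679)%997=87 -> [87]
  root = 87 != target 98
Candidate B produces the target root.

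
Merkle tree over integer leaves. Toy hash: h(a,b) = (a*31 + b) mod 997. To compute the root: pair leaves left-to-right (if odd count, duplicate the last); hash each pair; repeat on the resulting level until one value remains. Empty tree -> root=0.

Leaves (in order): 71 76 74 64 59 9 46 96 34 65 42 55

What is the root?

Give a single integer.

L0: [71, 76, 74, 64, 59, 9, 46, 96, 34, 65, 42, 55]
L1: h(71,76)=(71*31+76)%997=283 h(74,64)=(74*31+64)%997=364 h(59,9)=(59*31+9)%997=841 h(46,96)=(46*31+96)%997=525 h(34,65)=(34*31+65)%997=122 h(42,55)=(42*31+55)%997=360 -> [283, 364, 841, 525, 122, 360]
L2: h(283,364)=(283*31+364)%997=164 h(841,525)=(841*31+525)%997=674 h(122,360)=(122*31+360)%997=154 -> [164, 674, 154]
L3: h(164,674)=(164*31+674)%997=773 h(154,154)=(154*31+154)%997=940 -> [773, 940]
L4: h(773,940)=(773*31+940)%997=975 -> [975]

Answer: 975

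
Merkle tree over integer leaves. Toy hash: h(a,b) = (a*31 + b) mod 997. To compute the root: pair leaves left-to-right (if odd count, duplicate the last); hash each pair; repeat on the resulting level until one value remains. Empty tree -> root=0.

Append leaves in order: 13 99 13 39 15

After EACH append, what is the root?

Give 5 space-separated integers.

Answer: 13 502 26 52 23

Derivation:
After append 13 (leaves=[13]):
  L0: [13]
  root=13
After append 99 (leaves=[13, 99]):
  L0: [13, 99]
  L1: h(13,99)=(13*31+99)%997=502 -> [502]
  root=502
After append 13 (leaves=[13, 99, 13]):
  L0: [13, 99, 13]
  L1: h(13,99)=(13*31+99)%997=502 h(13,13)=(13*31+13)%997=416 -> [502, 416]
  L2: h(502,416)=(502*31+416)%997=26 -> [26]
  root=26
After append 39 (leaves=[13, 99, 13, 39]):
  L0: [13, 99, 13, 39]
  L1: h(13,99)=(13*31+99)%997=502 h(13,39)=(13*31+39)%997=442 -> [502, 442]
  L2: h(502,442)=(502*31+442)%997=52 -> [52]
  root=52
After append 15 (leaves=[13, 99, 13, 39, 15]):
  L0: [13, 99, 13, 39, 15]
  L1: h(13,99)=(13*31+99)%997=502 h(13,39)=(13*31+39)%997=442 h(15,15)=(15*31+15)%997=480 -> [502, 442, 480]
  L2: h(502,442)=(502*31+442)%997=52 h(480,480)=(480*31+480)%997=405 -> [52, 405]
  L3: h(52,405)=(52*31+405)%997=23 -> [23]
  root=23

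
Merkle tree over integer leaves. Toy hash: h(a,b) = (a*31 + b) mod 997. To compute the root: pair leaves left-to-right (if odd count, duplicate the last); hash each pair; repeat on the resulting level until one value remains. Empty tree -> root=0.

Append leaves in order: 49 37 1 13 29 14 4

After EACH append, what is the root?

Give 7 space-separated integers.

After append 49 (leaves=[49]):
  L0: [49]
  root=49
After append 37 (leaves=[49, 37]):
  L0: [49, 37]
  L1: h(49,37)=(49*31+37)%997=559 -> [559]
  root=559
After append 1 (leaves=[49, 37, 1]):
  L0: [49, 37, 1]
  L1: h(49,37)=(49*31+37)%997=559 h(1,1)=(1*31+1)%997=32 -> [559, 32]
  L2: h(559,32)=(559*31+32)%997=412 -> [412]
  root=412
After append 13 (leaves=[49, 37, 1, 13]):
  L0: [49, 37, 1, 13]
  L1: h(49,37)=(49*31+37)%997=559 h(1,13)=(1*31+13)%997=44 -> [559, 44]
  L2: h(559,44)=(559*31+44)%997=424 -> [424]
  root=424
After append 29 (leaves=[49, 37, 1, 13, 29]):
  L0: [49, 37, 1, 13, 29]
  L1: h(49,37)=(49*31+37)%997=559 h(1,13)=(1*31+13)%997=44 h(29,29)=(29*31+29)%997=928 -> [559, 44, 928]
  L2: h(559,44)=(559*31+44)%997=424 h(928,928)=(928*31+928)%997=783 -> [424, 783]
  L3: h(424,783)=(424*31+783)%997=966 -> [966]
  root=966
After append 14 (leaves=[49, 37, 1, 13, 29, 14]):
  L0: [49, 37, 1, 13, 29, 14]
  L1: h(49,37)=(49*31+37)%997=559 h(1,13)=(1*31+13)%997=44 h(29,14)=(29*31+14)%997=913 -> [559, 44, 913]
  L2: h(559,44)=(559*31+44)%997=424 h(913,913)=(913*31+913)%997=303 -> [424, 303]
  L3: h(424,303)=(424*31+303)%997=486 -> [486]
  root=486
After append 4 (leaves=[49, 37, 1, 13, 29, 14, 4]):
  L0: [49, 37, 1, 13, 29, 14, 4]
  L1: h(49,37)=(49*31+37)%997=559 h(1,13)=(1*31+13)%997=44 h(29,14)=(29*31+14)%997=913 h(4,4)=(4*31+4)%997=128 -> [559, 44, 913, 128]
  L2: h(559,44)=(559*31+44)%997=424 h(913,128)=(913*31+128)%997=515 -> [424, 515]
  L3: h(424,515)=(424*31+515)%997=698 -> [698]
  root=698

Answer: 49 559 412 424 966 486 698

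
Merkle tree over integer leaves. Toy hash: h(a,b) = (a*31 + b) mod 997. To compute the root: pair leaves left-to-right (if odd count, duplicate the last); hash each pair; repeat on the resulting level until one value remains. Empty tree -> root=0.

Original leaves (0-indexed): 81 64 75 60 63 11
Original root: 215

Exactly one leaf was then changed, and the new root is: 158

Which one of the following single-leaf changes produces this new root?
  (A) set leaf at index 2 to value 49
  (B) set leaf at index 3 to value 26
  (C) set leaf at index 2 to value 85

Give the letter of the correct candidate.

Answer: B

Derivation:
Original leaves: [81, 64, 75, 60, 63, 11]
Target new root: 158
Try each candidate change and compute the resulting root:
Candidate A: set leaf[2] = 49 -> leaves = [81, 64, 49, 60, 63, 11]
  L0: [81, 64, 49, 60, 63, 11]
  L1: h(81,64)=(81*31+64)%997=581 h(49,60)=(49*31+60)%997=582 h(63,11)=(63*31+11)%997=967 -> [581, 582, 967]
  L2: h(581,582)=(581*31+582)%997=647 h(967,967)=(967*31+967)%997=37 -> [647, 37]
  L3: h(647,37)=(647*31+37)%997=154 -> [154]
  root = 154 != target 158
Candidate B: set leaf[3] = 26 -> leaves = [81, 64, 75, 26, 63, 11]
  L0: [81, 64, 75, 26, 63, 11]
  L1: h(81,64)=(81*31+64)%997=581 h(75,26)=(75*31+26)%997=357 h(63,11)=(63*31+11)%997=967 -> [581, 357, 967]
  L2: h(581,357)=(581*31+357)%997=422 h(967,967)=(967*31+967)%997=37 -> [422, 37]
  L3: h(422,37)=(422*31+37)%997=158 -> [158]
  root = 158 == target 158  ** MATCH **
Candidate C: set leaf[2] = 85 -> leaves = [81, 64, 85, 60, 63, 11]
  L0: [81, 64, 85, 60, 63, 11]
  L1: h(81,64)=(81*31+64)%997=581 h(85,60)=(85*31+60)%997=701 h(63,11)=(63*31+11)%997=967 -> [581, 701, 967]
  L2: h(581,701)=(581*31+701)%997=766 h(967,967)=(967*31+967)%997=37 -> [766, 37]
  L3: h(766,37)=(766*31+37)%997=852 -> [852]
  root = 852 != target 158
Candidate B produces the target root.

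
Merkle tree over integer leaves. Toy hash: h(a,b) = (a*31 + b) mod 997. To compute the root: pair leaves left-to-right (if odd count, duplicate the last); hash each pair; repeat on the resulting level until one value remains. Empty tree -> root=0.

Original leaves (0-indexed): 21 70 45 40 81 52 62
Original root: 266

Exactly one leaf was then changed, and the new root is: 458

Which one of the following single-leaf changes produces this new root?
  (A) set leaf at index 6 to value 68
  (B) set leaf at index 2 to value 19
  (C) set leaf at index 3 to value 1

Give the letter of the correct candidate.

Original leaves: [21, 70, 45, 40, 81, 52, 62]
Target new root: 458
Try each candidate change and compute the resulting root:
Candidate A: set leaf[6] = 68 -> leaves = [21, 70, 45, 40, 81, 52, 68]
  L0: [21, 70, 45, 40, 81, 52, 68]
  L1: h(21,70)=(21*31+70)%997=721 h(45,40)=(45*31+40)%997=438 h(81,52)=(81*31+52)%997=569 h(68,68)=(68*31+68)%997=182 -> [721, 438, 569, 182]
  L2: h(721,438)=(721*31+438)%997=855 h(569,182)=(569*31+182)%997=872 -> [855, 872]
  L3: h(855,872)=(855*31+872)%997=458 -> [458]
  root = 458 == target 458  ** MATCH **
Candidate B: set leaf[2] = 19 -> leaves = [21, 70, 19, 40, 81, 52, 62]
  L0: [21, 70, 19, 40, 81, 52, 62]
  L1: h(21,70)=(21*31+70)%997=721 h(19,40)=(19*31+40)%997=629 h(81,52)=(81*31+52)%997=569 h(62,62)=(62*31+62)%997=987 -> [721, 629, 569, 987]
  L2: h(721,629)=(721*31+629)%997=49 h(569,987)=(569*31+987)%997=680 -> [49, 680]
  L3: h(49,680)=(49*31+680)%997=205 -> [205]
  root = 205 != target 458
Candidate C: set leaf[3] = 1 -> leaves = [21, 70, 45, 1, 81, 52, 62]
  L0: [21, 70, 45, 1, 81, 52, 62]
  L1: h(21,70)=(21*31+70)%997=721 h(45,1)=(45*31+1)%997=399 h(81,52)=(81*31+52)%997=569 h(62,62)=(62*31+62)%997=987 -> [721, 399, 569, 987]
  L2: h(721,399)=(721*31+399)%997=816 h(569,987)=(569*31+987)%997=680 -> [816, 680]
  L3: h(816,680)=(816*31+680)%997=54 -> [54]
  root = 54 != target 458
Candidate A produces the target root.

Answer: A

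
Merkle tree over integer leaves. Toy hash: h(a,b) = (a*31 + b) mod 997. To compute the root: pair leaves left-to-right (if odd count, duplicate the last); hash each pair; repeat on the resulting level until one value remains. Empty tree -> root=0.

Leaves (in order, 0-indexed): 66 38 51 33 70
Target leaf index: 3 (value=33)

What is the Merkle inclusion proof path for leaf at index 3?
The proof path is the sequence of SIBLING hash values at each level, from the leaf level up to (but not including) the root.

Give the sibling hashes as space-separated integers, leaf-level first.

Answer: 51 90 893

Derivation:
L0 (leaves): [66, 38, 51, 33, 70], target index=3
L1: h(66,38)=(66*31+38)%997=90 [pair 0] h(51,33)=(51*31+33)%997=617 [pair 1] h(70,70)=(70*31+70)%997=246 [pair 2] -> [90, 617, 246]
  Sibling for proof at L0: 51
L2: h(90,617)=(90*31+617)%997=416 [pair 0] h(246,246)=(246*31+246)%997=893 [pair 1] -> [416, 893]
  Sibling for proof at L1: 90
L3: h(416,893)=(416*31+893)%997=828 [pair 0] -> [828]
  Sibling for proof at L2: 893
Root: 828
Proof path (sibling hashes from leaf to root): [51, 90, 893]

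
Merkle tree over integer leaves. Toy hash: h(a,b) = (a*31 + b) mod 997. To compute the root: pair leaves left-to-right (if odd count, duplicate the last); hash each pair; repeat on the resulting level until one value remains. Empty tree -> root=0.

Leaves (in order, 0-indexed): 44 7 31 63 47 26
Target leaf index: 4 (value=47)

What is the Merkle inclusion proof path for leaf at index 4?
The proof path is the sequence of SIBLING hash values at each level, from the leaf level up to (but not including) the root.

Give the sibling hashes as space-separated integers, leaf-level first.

L0 (leaves): [44, 7, 31, 63, 47, 26], target index=4
L1: h(44,7)=(44*31+7)%997=374 [pair 0] h(31,63)=(31*31+63)%997=27 [pair 1] h(47,26)=(47*31+26)%997=486 [pair 2] -> [374, 27, 486]
  Sibling for proof at L0: 26
L2: h(374,27)=(374*31+27)%997=654 [pair 0] h(486,486)=(486*31+486)%997=597 [pair 1] -> [654, 597]
  Sibling for proof at L1: 486
L3: h(654,597)=(654*31+597)%997=931 [pair 0] -> [931]
  Sibling for proof at L2: 654
Root: 931
Proof path (sibling hashes from leaf to root): [26, 486, 654]

Answer: 26 486 654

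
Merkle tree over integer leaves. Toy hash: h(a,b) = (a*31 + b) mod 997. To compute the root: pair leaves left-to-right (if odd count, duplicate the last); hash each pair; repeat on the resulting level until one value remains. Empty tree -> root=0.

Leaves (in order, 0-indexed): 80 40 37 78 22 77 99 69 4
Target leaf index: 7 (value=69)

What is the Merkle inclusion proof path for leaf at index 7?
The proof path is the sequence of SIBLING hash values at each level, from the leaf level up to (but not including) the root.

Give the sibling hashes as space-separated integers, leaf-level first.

L0 (leaves): [80, 40, 37, 78, 22, 77, 99, 69, 4], target index=7
L1: h(80,40)=(80*31+40)%997=526 [pair 0] h(37,78)=(37*31+78)%997=228 [pair 1] h(22,77)=(22*31+77)%997=759 [pair 2] h(99,69)=(99*31+69)%997=147 [pair 3] h(4,4)=(4*31+4)%997=128 [pair 4] -> [526, 228, 759, 147, 128]
  Sibling for proof at L0: 99
L2: h(526,228)=(526*31+228)%997=582 [pair 0] h(759,147)=(759*31+147)%997=745 [pair 1] h(128,128)=(128*31+128)%997=108 [pair 2] -> [582, 745, 108]
  Sibling for proof at L1: 759
L3: h(582,745)=(582*31+745)%997=841 [pair 0] h(108,108)=(108*31+108)%997=465 [pair 1] -> [841, 465]
  Sibling for proof at L2: 582
L4: h(841,465)=(841*31+465)%997=614 [pair 0] -> [614]
  Sibling for proof at L3: 465
Root: 614
Proof path (sibling hashes from leaf to root): [99, 759, 582, 465]

Answer: 99 759 582 465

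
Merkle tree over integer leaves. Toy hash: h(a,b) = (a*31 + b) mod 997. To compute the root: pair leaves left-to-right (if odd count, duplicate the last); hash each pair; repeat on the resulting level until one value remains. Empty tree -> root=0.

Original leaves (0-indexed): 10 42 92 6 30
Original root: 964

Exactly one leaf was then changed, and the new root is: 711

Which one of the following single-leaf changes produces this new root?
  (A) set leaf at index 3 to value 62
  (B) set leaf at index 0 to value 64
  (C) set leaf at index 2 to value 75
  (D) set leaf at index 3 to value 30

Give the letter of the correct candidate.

Original leaves: [10, 42, 92, 6, 30]
Target new root: 711
Try each candidate change and compute the resulting root:
Candidate A: set leaf[3] = 62 -> leaves = [10, 42, 92, 62, 30]
  L0: [10, 42, 92, 62, 30]
  L1: h(10,42)=(10*31+42)%997=352 h(92,62)=(92*31+62)%997=920 h(30,30)=(30*31+30)%997=960 -> [352, 920, 960]
  L2: h(352,920)=(352*31+920)%997=865 h(960,960)=(960*31+960)%997=810 -> [865, 810]
  L3: h(865,810)=(865*31+810)%997=706 -> [706]
  root = 706 != target 711
Candidate B: set leaf[0] = 64 -> leaves = [64, 42, 92, 6, 30]
  L0: [64, 42, 92, 6, 30]
  L1: h(64,42)=(64*31+42)%997=32 h(92,6)=(92*31+6)%997=864 h(30,30)=(30*31+30)%997=960 -> [32, 864, 960]
  L2: h(32,864)=(32*31+864)%997=859 h(960,960)=(960*31+960)%997=810 -> [859, 810]
  L3: h(859,810)=(859*31+810)%997=520 -> [520]
  root = 520 != target 711
Candidate C: set leaf[2] = 75 -> leaves = [10, 42, 75, 6, 30]
  L0: [10, 42, 75, 6, 30]
  L1: h(10,42)=(10*31+42)%997=352 h(75,6)=(75*31+6)%997=337 h(30,30)=(30*31+30)%997=960 -> [352, 337, 960]
  L2: h(352,337)=(352*31+337)%997=282 h(960,960)=(960*31+960)%997=810 -> [282, 810]
  L3: h(282,810)=(282*31+810)%997=579 -> [579]
  root = 579 != target 711
Candidate D: set leaf[3] = 30 -> leaves = [10, 42, 92, 30, 30]
  L0: [10, 42, 92, 30, 30]
  L1: h(10,42)=(10*31+42)%997=352 h(92,30)=(92*31+30)%997=888 h(30,30)=(30*31+30)%997=960 -> [352, 888, 960]
  L2: h(352,888)=(352*31+888)%997=833 h(960,960)=(960*31+960)%997=810 -> [833, 810]
  L3: h(833,810)=(833*31+810)%997=711 -> [711]
  root = 711 == target 711  ** MATCH **
Candidate D produces the target root.

Answer: D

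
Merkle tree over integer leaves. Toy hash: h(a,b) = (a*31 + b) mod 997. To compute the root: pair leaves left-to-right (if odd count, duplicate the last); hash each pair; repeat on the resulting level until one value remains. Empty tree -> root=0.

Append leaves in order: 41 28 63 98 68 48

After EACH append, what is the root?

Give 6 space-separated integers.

After append 41 (leaves=[41]):
  L0: [41]
  root=41
After append 28 (leaves=[41, 28]):
  L0: [41, 28]
  L1: h(41,28)=(41*31+28)%997=302 -> [302]
  root=302
After append 63 (leaves=[41, 28, 63]):
  L0: [41, 28, 63]
  L1: h(41,28)=(41*31+28)%997=302 h(63,63)=(63*31+63)%997=22 -> [302, 22]
  L2: h(302,22)=(302*31+22)%997=411 -> [411]
  root=411
After append 98 (leaves=[41, 28, 63, 98]):
  L0: [41, 28, 63, 98]
  L1: h(41,28)=(41*31+28)%997=302 h(63,98)=(63*31+98)%997=57 -> [302, 57]
  L2: h(302,57)=(302*31+57)%997=446 -> [446]
  root=446
After append 68 (leaves=[41, 28, 63, 98, 68]):
  L0: [41, 28, 63, 98, 68]
  L1: h(41,28)=(41*31+28)%997=302 h(63,98)=(63*31+98)%997=57 h(68,68)=(68*31+68)%997=182 -> [302, 57, 182]
  L2: h(302,57)=(302*31+57)%997=446 h(182,182)=(182*31+182)%997=839 -> [446, 839]
  L3: h(446,839)=(446*31+839)%997=707 -> [707]
  root=707
After append 48 (leaves=[41, 28, 63, 98, 68, 48]):
  L0: [41, 28, 63, 98, 68, 48]
  L1: h(41,28)=(41*31+28)%997=302 h(63,98)=(63*31+98)%997=57 h(68,48)=(68*31+48)%997=162 -> [302, 57, 162]
  L2: h(302,57)=(302*31+57)%997=446 h(162,162)=(162*31+162)%997=199 -> [446, 199]
  L3: h(446,199)=(446*31+199)%997=67 -> [67]
  root=67

Answer: 41 302 411 446 707 67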